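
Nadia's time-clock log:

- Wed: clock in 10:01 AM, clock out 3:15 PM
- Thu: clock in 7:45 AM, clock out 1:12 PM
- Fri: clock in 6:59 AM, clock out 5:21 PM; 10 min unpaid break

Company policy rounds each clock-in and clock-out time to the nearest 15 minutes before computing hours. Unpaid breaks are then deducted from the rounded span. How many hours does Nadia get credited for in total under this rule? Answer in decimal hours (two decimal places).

20.83 hours

Wed: in 10:01 AM→10:00 AM, out 3:15 PM→3:15 PM; 5 h 15 min
Thu: in 7:45 AM→7:45 AM, out 1:12 PM→1:15 PM; 5 h 30 min
Fri: in 6:59 AM→7:00 AM, out 5:21 PM→5:15 PM; 10 h 15 min − 10 min = 10 h 5 min
Total credited: 20 h 50 min.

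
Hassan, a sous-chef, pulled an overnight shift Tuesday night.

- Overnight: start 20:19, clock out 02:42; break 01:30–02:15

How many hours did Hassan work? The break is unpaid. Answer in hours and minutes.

Overnight: 20:19 → midnight = 3 h 41 min; midnight → 02:42 = 2 h 42 min; span 6 h 23 min; less 45 min break → 5 h 38 min

5 h 38 min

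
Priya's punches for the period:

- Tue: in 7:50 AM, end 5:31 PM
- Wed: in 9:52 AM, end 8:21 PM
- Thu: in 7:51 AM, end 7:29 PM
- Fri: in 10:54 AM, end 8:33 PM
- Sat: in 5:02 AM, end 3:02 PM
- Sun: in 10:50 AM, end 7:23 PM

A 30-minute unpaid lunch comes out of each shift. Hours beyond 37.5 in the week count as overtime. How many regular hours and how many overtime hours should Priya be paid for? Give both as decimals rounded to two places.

Tue: 7:50 AM–5:31 PM = 9 h 41 min; less 30 min break → 9 h 11 min
Wed: 9:52 AM–8:21 PM = 10 h 29 min; less 30 min break → 9 h 59 min
Thu: 7:51 AM–7:29 PM = 11 h 38 min; less 30 min break → 11 h 8 min
Fri: 10:54 AM–8:33 PM = 9 h 39 min; less 30 min break → 9 h 9 min
Sat: 5:02 AM–3:02 PM = 10 h 0 min; less 30 min break → 9 h 30 min
Sun: 10:50 AM–7:23 PM = 8 h 33 min; less 30 min break → 8 h 3 min
Total worked: 57 h 0 min = 57.00 h.
Threshold 37.5 h → overtime 19 h 30 min, regular 37 h 30 min.

Regular 37.50 hours, overtime 19.50 hours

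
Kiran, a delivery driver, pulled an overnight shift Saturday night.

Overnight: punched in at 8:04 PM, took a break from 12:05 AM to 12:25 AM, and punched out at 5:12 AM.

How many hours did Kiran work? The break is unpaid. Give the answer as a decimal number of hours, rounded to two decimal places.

8.80 hours

Overnight: 8:04 PM → midnight = 3 h 56 min; midnight → 5:12 AM = 5 h 12 min; span 9 h 8 min; less 20 min break → 8 h 48 min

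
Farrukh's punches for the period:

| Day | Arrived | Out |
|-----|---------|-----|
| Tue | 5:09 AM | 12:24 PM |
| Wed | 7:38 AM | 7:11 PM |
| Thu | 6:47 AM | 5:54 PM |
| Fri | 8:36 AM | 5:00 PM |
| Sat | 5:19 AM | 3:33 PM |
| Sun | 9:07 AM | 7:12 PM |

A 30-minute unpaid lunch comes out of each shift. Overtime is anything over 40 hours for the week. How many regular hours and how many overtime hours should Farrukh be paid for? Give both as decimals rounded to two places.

Tue: 5:09 AM–12:24 PM = 7 h 15 min; less 30 min break → 6 h 45 min
Wed: 7:38 AM–7:11 PM = 11 h 33 min; less 30 min break → 11 h 3 min
Thu: 6:47 AM–5:54 PM = 11 h 7 min; less 30 min break → 10 h 37 min
Fri: 8:36 AM–5:00 PM = 8 h 24 min; less 30 min break → 7 h 54 min
Sat: 5:19 AM–3:33 PM = 10 h 14 min; less 30 min break → 9 h 44 min
Sun: 9:07 AM–7:12 PM = 10 h 5 min; less 30 min break → 9 h 35 min
Total worked: 55 h 38 min = 55.63 h.
Threshold 40 h → overtime 15 h 38 min, regular 40 h 0 min.

Regular 40.00 hours, overtime 15.63 hours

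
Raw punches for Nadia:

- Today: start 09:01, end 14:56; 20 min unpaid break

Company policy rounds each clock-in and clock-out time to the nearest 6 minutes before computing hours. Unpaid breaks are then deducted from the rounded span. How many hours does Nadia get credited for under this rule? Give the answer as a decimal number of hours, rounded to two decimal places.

Today: in 09:01→09:00, out 14:56→14:54; 5 h 54 min − 20 min = 5 h 34 min

5.57 hours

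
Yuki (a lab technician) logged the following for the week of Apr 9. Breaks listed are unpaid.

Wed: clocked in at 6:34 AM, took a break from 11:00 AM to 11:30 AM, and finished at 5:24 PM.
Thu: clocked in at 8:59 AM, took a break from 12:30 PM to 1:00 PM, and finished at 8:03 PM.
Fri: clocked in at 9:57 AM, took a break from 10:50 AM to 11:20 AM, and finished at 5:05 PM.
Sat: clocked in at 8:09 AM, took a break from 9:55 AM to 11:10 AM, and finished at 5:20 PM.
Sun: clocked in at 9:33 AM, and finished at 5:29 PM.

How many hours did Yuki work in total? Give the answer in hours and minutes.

Wed: 6:34 AM–5:24 PM = 10 h 50 min; less 30 min break → 10 h 20 min
Thu: 8:59 AM–8:03 PM = 11 h 4 min; less 30 min break → 10 h 34 min
Fri: 9:57 AM–5:05 PM = 7 h 8 min; less 30 min break → 6 h 38 min
Sat: 8:09 AM–5:20 PM = 9 h 11 min; less 75 min break → 7 h 56 min
Sun: 9:33 AM–5:29 PM = 7 h 56 min
Total: 10 h 20 min + 10 h 34 min + 6 h 38 min + 7 h 56 min + 7 h 56 min = 43 h 24 min.

43 h 24 min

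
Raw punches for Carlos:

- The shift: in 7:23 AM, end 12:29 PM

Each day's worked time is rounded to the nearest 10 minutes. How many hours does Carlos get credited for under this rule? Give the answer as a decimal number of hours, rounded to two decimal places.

5.17 hours

The shift: 7:23 AM–12:29 PM = 5 h 6 min → rounds to 5 h 10 min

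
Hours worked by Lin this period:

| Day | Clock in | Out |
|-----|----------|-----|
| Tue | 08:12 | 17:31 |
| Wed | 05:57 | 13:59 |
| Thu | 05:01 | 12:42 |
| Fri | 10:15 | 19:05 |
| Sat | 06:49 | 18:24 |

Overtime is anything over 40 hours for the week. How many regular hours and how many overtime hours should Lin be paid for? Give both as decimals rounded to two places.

Regular 40.00 hours, overtime 5.45 hours

Tue: 08:12–17:31 = 9 h 19 min
Wed: 05:57–13:59 = 8 h 2 min
Thu: 05:01–12:42 = 7 h 41 min
Fri: 10:15–19:05 = 8 h 50 min
Sat: 06:49–18:24 = 11 h 35 min
Total worked: 45 h 27 min = 45.45 h.
Threshold 40 h → overtime 5 h 27 min, regular 40 h 0 min.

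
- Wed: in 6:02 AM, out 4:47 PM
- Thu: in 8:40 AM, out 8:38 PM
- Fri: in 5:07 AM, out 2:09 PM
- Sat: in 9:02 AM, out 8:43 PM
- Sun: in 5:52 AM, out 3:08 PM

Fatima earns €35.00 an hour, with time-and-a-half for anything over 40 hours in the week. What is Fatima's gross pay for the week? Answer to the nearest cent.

€2066.75

Wed: 6:02 AM–4:47 PM = 10 h 45 min
Thu: 8:40 AM–8:38 PM = 11 h 58 min
Fri: 5:07 AM–2:09 PM = 9 h 2 min
Sat: 9:02 AM–8:43 PM = 11 h 41 min
Sun: 5:52 AM–3:08 PM = 9 h 16 min
Total worked: 52 h 42 min = 3162 min.
Regular 40 h 0 min = 2400 min at €35.00/h; overtime 12 h 42 min = 762 min at €52.50/h.
Pay = (2400 × €35.00 + 762 × €52.50) ÷ 60 = €2066.75.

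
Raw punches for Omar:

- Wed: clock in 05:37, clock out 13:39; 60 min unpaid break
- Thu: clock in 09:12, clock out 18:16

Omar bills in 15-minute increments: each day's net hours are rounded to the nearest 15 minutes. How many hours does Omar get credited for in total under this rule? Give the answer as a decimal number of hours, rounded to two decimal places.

16.00 hours

Wed: 05:37–13:39 = 8 h 2 min − 60 min = 7 h 2 min → rounds to 7 h 0 min
Thu: 09:12–18:16 = 9 h 4 min → rounds to 9 h 0 min
Total credited: 16 h 0 min.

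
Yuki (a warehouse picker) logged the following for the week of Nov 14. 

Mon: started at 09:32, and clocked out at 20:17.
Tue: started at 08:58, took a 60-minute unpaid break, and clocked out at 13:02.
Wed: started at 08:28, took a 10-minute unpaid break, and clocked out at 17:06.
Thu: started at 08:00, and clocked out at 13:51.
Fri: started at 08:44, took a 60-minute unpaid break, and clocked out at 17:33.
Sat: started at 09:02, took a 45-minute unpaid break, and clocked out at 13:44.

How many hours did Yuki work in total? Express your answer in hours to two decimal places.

Mon: 09:32–20:17 = 10 h 45 min
Tue: 08:58–13:02 = 4 h 4 min; less 60 min break → 3 h 4 min
Wed: 08:28–17:06 = 8 h 38 min; less 10 min break → 8 h 28 min
Thu: 08:00–13:51 = 5 h 51 min
Fri: 08:44–17:33 = 8 h 49 min; less 60 min break → 7 h 49 min
Sat: 09:02–13:44 = 4 h 42 min; less 45 min break → 3 h 57 min
Total: 10 h 45 min + 3 h 4 min + 8 h 28 min + 5 h 51 min + 7 h 49 min + 3 h 57 min = 39 h 54 min.

39.90 hours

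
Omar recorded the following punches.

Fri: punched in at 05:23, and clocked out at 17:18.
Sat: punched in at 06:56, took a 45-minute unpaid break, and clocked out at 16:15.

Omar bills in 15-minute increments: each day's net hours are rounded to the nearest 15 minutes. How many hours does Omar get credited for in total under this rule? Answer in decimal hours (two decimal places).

Fri: 05:23–17:18 = 11 h 55 min → rounds to 12 h 0 min
Sat: 06:56–16:15 = 9 h 19 min − 45 min = 8 h 34 min → rounds to 8 h 30 min
Total credited: 20 h 30 min.

20.50 hours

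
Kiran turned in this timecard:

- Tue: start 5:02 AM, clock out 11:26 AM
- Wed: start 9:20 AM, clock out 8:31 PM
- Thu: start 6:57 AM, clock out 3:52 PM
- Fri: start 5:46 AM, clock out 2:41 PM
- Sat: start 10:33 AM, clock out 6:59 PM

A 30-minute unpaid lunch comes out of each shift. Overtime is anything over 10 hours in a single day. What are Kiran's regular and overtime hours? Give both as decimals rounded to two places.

Regular 40.67 hours, overtime 0.68 hours

Tue: 5:02 AM–11:26 AM = 6 h 24 min; less 30 min break → 5 h 54 min
Wed: 9:20 AM–8:31 PM = 11 h 11 min; less 30 min break → 10 h 41 min
Thu: 6:57 AM–3:52 PM = 8 h 55 min; less 30 min break → 8 h 25 min
Fri: 5:46 AM–2:41 PM = 8 h 55 min; less 30 min break → 8 h 25 min
Sat: 10:33 AM–6:59 PM = 8 h 26 min; less 30 min break → 7 h 56 min
Tue reg 5 h 54 min / OT 0 h 0 min; Wed reg 10 h 0 min / OT 0 h 41 min; Thu reg 8 h 25 min / OT 0 h 0 min; Fri reg 8 h 25 min / OT 0 h 0 min; Sat reg 7 h 56 min / OT 0 h 0 min.
Totals: regular 40 h 40 min, overtime 0 h 41 min.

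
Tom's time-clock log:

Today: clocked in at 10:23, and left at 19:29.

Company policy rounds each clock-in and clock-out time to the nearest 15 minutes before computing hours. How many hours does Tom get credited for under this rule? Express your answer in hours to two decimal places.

Today: in 10:23→10:30, out 19:29→19:30; 9 h 0 min

9.00 hours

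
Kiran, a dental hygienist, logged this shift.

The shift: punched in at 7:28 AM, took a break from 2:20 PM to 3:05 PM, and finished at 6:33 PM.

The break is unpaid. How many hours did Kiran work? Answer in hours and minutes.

The shift: 7:28 AM–6:33 PM = 11 h 5 min; less 45 min break → 10 h 20 min

10 h 20 min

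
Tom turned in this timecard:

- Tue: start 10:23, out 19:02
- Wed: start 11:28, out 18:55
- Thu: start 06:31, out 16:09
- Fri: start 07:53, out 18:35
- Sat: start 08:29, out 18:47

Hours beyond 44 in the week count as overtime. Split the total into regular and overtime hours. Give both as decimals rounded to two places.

Regular 44.00 hours, overtime 2.73 hours

Tue: 10:23–19:02 = 8 h 39 min
Wed: 11:28–18:55 = 7 h 27 min
Thu: 06:31–16:09 = 9 h 38 min
Fri: 07:53–18:35 = 10 h 42 min
Sat: 08:29–18:47 = 10 h 18 min
Total worked: 46 h 44 min = 46.73 h.
Threshold 44 h → overtime 2 h 44 min, regular 44 h 0 min.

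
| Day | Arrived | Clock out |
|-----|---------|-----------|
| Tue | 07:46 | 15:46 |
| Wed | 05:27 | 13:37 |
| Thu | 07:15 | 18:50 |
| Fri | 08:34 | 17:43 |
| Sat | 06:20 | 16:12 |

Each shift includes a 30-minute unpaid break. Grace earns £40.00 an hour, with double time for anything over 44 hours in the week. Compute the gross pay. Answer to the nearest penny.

£1781.33

Tue: 07:46–15:46 = 8 h 0 min; less 30 min break → 7 h 30 min
Wed: 05:27–13:37 = 8 h 10 min; less 30 min break → 7 h 40 min
Thu: 07:15–18:50 = 11 h 35 min; less 30 min break → 11 h 5 min
Fri: 08:34–17:43 = 9 h 9 min; less 30 min break → 8 h 39 min
Sat: 06:20–16:12 = 9 h 52 min; less 30 min break → 9 h 22 min
Total worked: 44 h 16 min = 2656 min.
Regular 44 h 0 min = 2640 min at £40.00/h; overtime 0 h 16 min = 16 min at £80.00/h.
Pay = (2640 × £40.00 + 16 × £80.00) ÷ 60 = £1781.33.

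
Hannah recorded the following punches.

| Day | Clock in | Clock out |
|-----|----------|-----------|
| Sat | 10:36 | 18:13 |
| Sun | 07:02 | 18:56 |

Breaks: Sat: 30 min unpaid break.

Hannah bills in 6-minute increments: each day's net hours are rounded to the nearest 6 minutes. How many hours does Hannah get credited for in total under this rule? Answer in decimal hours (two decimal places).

Sat: 10:36–18:13 = 7 h 37 min − 30 min = 7 h 7 min → rounds to 7 h 6 min
Sun: 07:02–18:56 = 11 h 54 min → rounds to 11 h 54 min
Total credited: 19 h 0 min.

19.00 hours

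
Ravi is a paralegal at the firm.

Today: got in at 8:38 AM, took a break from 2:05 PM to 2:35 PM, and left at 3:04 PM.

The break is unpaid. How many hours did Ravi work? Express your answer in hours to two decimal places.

Today: 8:38 AM–3:04 PM = 6 h 26 min; less 30 min break → 5 h 56 min

5.93 hours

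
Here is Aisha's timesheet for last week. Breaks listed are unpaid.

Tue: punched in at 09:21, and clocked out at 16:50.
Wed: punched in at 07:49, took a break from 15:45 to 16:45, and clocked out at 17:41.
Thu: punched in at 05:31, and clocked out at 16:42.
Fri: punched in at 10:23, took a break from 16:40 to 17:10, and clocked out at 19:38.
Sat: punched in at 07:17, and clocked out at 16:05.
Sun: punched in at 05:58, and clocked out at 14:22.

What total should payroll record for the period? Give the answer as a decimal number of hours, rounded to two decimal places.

53.48 hours

Tue: 09:21–16:50 = 7 h 29 min
Wed: 07:49–17:41 = 9 h 52 min; less 60 min break → 8 h 52 min
Thu: 05:31–16:42 = 11 h 11 min
Fri: 10:23–19:38 = 9 h 15 min; less 30 min break → 8 h 45 min
Sat: 07:17–16:05 = 8 h 48 min
Sun: 05:58–14:22 = 8 h 24 min
Total: 7 h 29 min + 8 h 52 min + 11 h 11 min + 8 h 45 min + 8 h 48 min + 8 h 24 min = 53 h 29 min.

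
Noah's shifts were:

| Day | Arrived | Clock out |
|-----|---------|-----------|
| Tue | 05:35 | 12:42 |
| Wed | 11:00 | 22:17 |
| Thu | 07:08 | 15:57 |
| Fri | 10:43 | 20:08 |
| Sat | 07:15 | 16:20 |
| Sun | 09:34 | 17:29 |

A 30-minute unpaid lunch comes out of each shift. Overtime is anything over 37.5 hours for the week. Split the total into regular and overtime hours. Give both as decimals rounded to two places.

Regular 37.50 hours, overtime 13.13 hours

Tue: 05:35–12:42 = 7 h 7 min; less 30 min break → 6 h 37 min
Wed: 11:00–22:17 = 11 h 17 min; less 30 min break → 10 h 47 min
Thu: 07:08–15:57 = 8 h 49 min; less 30 min break → 8 h 19 min
Fri: 10:43–20:08 = 9 h 25 min; less 30 min break → 8 h 55 min
Sat: 07:15–16:20 = 9 h 5 min; less 30 min break → 8 h 35 min
Sun: 09:34–17:29 = 7 h 55 min; less 30 min break → 7 h 25 min
Total worked: 50 h 38 min = 50.63 h.
Threshold 37.5 h → overtime 13 h 8 min, regular 37 h 30 min.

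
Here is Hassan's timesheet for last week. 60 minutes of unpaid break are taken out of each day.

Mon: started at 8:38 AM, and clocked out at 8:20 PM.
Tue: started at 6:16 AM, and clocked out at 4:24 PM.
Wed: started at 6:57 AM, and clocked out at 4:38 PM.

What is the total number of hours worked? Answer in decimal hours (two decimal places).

28.52 hours

Mon: 8:38 AM–8:20 PM = 11 h 42 min; less 60 min break → 10 h 42 min
Tue: 6:16 AM–4:24 PM = 10 h 8 min; less 60 min break → 9 h 8 min
Wed: 6:57 AM–4:38 PM = 9 h 41 min; less 60 min break → 8 h 41 min
Total: 10 h 42 min + 9 h 8 min + 8 h 41 min = 28 h 31 min.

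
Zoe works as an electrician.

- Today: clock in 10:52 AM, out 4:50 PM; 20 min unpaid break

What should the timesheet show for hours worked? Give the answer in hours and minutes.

Today: 10:52 AM–4:50 PM = 5 h 58 min; less 20 min break → 5 h 38 min

5 h 38 min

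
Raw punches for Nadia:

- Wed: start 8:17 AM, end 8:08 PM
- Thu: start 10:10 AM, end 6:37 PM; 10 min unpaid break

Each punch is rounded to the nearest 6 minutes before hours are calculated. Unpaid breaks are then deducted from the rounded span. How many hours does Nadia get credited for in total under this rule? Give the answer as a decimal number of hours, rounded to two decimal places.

20.03 hours

Wed: in 8:17 AM→8:18 AM, out 8:08 PM→8:06 PM; 11 h 48 min
Thu: in 10:10 AM→10:12 AM, out 6:37 PM→6:36 PM; 8 h 24 min − 10 min = 8 h 14 min
Total credited: 20 h 2 min.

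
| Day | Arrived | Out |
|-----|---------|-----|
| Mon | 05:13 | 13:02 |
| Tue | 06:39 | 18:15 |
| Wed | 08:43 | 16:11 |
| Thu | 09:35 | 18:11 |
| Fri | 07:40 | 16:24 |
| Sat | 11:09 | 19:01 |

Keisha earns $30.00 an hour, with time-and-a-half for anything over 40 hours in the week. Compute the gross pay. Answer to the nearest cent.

$1743.75

Mon: 05:13–13:02 = 7 h 49 min
Tue: 06:39–18:15 = 11 h 36 min
Wed: 08:43–16:11 = 7 h 28 min
Thu: 09:35–18:11 = 8 h 36 min
Fri: 07:40–16:24 = 8 h 44 min
Sat: 11:09–19:01 = 7 h 52 min
Total worked: 52 h 5 min = 3125 min.
Regular 40 h 0 min = 2400 min at $30.00/h; overtime 12 h 5 min = 725 min at $45.00/h.
Pay = (2400 × $30.00 + 725 × $45.00) ÷ 60 = $1743.75.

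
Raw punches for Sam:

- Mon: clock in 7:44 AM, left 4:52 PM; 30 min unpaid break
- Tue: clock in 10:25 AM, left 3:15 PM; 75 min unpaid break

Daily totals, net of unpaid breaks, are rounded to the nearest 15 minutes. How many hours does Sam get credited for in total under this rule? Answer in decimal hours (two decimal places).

Mon: 7:44 AM–4:52 PM = 9 h 8 min − 30 min = 8 h 38 min → rounds to 8 h 45 min
Tue: 10:25 AM–3:15 PM = 4 h 50 min − 75 min = 3 h 35 min → rounds to 3 h 30 min
Total credited: 12 h 15 min.

12.25 hours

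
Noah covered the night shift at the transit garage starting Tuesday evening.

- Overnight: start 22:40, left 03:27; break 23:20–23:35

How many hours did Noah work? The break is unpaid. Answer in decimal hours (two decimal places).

Overnight: 22:40 → midnight = 1 h 20 min; midnight → 03:27 = 3 h 27 min; span 4 h 47 min; less 15 min break → 4 h 32 min

4.53 hours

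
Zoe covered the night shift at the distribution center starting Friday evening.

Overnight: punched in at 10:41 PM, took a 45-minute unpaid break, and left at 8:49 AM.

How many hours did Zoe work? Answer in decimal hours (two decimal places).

Overnight: 10:41 PM → midnight = 1 h 19 min; midnight → 8:49 AM = 8 h 49 min; span 10 h 8 min; less 45 min break → 9 h 23 min

9.38 hours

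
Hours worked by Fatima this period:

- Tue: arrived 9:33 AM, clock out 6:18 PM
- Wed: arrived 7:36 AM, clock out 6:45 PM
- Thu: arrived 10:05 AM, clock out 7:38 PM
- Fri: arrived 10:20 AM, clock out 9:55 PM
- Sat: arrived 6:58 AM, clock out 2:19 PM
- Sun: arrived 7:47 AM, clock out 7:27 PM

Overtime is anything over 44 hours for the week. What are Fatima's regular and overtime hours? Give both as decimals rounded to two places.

Regular 44.00 hours, overtime 16.05 hours

Tue: 9:33 AM–6:18 PM = 8 h 45 min
Wed: 7:36 AM–6:45 PM = 11 h 9 min
Thu: 10:05 AM–7:38 PM = 9 h 33 min
Fri: 10:20 AM–9:55 PM = 11 h 35 min
Sat: 6:58 AM–2:19 PM = 7 h 21 min
Sun: 7:47 AM–7:27 PM = 11 h 40 min
Total worked: 60 h 3 min = 60.05 h.
Threshold 44 h → overtime 16 h 3 min, regular 44 h 0 min.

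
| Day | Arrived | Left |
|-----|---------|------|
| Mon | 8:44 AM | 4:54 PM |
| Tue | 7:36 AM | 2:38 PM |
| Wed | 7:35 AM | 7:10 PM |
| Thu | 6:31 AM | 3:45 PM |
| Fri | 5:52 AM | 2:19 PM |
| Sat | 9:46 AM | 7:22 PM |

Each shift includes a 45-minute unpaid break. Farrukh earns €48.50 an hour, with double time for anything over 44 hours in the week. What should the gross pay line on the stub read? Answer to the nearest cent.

Mon: 8:44 AM–4:54 PM = 8 h 10 min; less 45 min break → 7 h 25 min
Tue: 7:36 AM–2:38 PM = 7 h 2 min; less 45 min break → 6 h 17 min
Wed: 7:35 AM–7:10 PM = 11 h 35 min; less 45 min break → 10 h 50 min
Thu: 6:31 AM–3:45 PM = 9 h 14 min; less 45 min break → 8 h 29 min
Fri: 5:52 AM–2:19 PM = 8 h 27 min; less 45 min break → 7 h 42 min
Sat: 9:46 AM–7:22 PM = 9 h 36 min; less 45 min break → 8 h 51 min
Total worked: 49 h 34 min = 2974 min.
Regular 44 h 0 min = 2640 min at €48.50/h; overtime 5 h 34 min = 334 min at €97.00/h.
Pay = (2640 × €48.50 + 334 × €97.00) ÷ 60 = €2673.97.

€2673.97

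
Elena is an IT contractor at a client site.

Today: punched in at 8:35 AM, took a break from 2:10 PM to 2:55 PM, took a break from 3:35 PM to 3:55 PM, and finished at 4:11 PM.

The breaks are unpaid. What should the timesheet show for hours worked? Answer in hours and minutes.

Today: 8:35 AM–4:11 PM = 7 h 36 min; less 65 min break → 6 h 31 min

6 h 31 min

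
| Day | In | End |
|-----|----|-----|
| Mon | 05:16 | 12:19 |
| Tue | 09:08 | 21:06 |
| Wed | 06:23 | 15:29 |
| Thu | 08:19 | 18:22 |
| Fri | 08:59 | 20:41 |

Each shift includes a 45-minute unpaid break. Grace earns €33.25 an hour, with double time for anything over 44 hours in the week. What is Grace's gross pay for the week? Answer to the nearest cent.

€1603.76

Mon: 05:16–12:19 = 7 h 3 min; less 45 min break → 6 h 18 min
Tue: 09:08–21:06 = 11 h 58 min; less 45 min break → 11 h 13 min
Wed: 06:23–15:29 = 9 h 6 min; less 45 min break → 8 h 21 min
Thu: 08:19–18:22 = 10 h 3 min; less 45 min break → 9 h 18 min
Fri: 08:59–20:41 = 11 h 42 min; less 45 min break → 10 h 57 min
Total worked: 46 h 7 min = 2767 min.
Regular 44 h 0 min = 2640 min at €33.25/h; overtime 2 h 7 min = 127 min at €66.50/h.
Pay = (2640 × €33.25 + 127 × €66.50) ÷ 60 = €1603.76.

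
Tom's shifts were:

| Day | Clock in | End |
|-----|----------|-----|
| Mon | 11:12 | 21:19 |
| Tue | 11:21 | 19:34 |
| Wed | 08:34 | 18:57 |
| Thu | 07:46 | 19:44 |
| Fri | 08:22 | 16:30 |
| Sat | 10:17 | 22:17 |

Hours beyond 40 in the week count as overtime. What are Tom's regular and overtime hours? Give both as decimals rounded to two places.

Regular 40.00 hours, overtime 20.82 hours

Mon: 11:12–21:19 = 10 h 7 min
Tue: 11:21–19:34 = 8 h 13 min
Wed: 08:34–18:57 = 10 h 23 min
Thu: 07:46–19:44 = 11 h 58 min
Fri: 08:22–16:30 = 8 h 8 min
Sat: 10:17–22:17 = 12 h 0 min
Total worked: 60 h 49 min = 60.82 h.
Threshold 40 h → overtime 20 h 49 min, regular 40 h 0 min.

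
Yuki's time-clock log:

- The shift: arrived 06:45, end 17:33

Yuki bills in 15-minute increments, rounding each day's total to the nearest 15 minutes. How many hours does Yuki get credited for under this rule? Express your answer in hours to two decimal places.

The shift: 06:45–17:33 = 10 h 48 min → rounds to 10 h 45 min

10.75 hours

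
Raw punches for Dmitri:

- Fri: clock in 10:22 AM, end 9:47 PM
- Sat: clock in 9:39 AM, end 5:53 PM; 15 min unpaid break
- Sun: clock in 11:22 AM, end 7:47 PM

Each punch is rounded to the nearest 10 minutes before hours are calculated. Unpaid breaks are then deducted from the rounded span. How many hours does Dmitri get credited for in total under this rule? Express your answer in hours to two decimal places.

Fri: in 10:22 AM→10:20 AM, out 9:47 PM→9:50 PM; 11 h 30 min
Sat: in 9:39 AM→9:40 AM, out 5:53 PM→5:50 PM; 8 h 10 min − 15 min = 7 h 55 min
Sun: in 11:22 AM→11:20 AM, out 7:47 PM→7:50 PM; 8 h 30 min
Total credited: 27 h 55 min.

27.92 hours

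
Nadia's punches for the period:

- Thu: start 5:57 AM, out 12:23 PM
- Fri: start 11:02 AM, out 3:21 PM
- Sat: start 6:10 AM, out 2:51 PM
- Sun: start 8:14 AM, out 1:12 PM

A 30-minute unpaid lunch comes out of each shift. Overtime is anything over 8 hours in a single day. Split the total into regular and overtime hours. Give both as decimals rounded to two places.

Regular 22.22 hours, overtime 0.18 hours

Thu: 5:57 AM–12:23 PM = 6 h 26 min; less 30 min break → 5 h 56 min
Fri: 11:02 AM–3:21 PM = 4 h 19 min; less 30 min break → 3 h 49 min
Sat: 6:10 AM–2:51 PM = 8 h 41 min; less 30 min break → 8 h 11 min
Sun: 8:14 AM–1:12 PM = 4 h 58 min; less 30 min break → 4 h 28 min
Thu reg 5 h 56 min / OT 0 h 0 min; Fri reg 3 h 49 min / OT 0 h 0 min; Sat reg 8 h 0 min / OT 0 h 11 min; Sun reg 4 h 28 min / OT 0 h 0 min.
Totals: regular 22 h 13 min, overtime 0 h 11 min.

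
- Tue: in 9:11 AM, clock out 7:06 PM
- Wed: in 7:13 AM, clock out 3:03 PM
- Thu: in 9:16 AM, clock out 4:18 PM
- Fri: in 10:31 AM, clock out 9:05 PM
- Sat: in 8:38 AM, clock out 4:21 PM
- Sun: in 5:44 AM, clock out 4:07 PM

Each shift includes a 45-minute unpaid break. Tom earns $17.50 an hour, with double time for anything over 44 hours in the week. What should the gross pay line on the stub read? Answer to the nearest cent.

Tue: 9:11 AM–7:06 PM = 9 h 55 min; less 45 min break → 9 h 10 min
Wed: 7:13 AM–3:03 PM = 7 h 50 min; less 45 min break → 7 h 5 min
Thu: 9:16 AM–4:18 PM = 7 h 2 min; less 45 min break → 6 h 17 min
Fri: 10:31 AM–9:05 PM = 10 h 34 min; less 45 min break → 9 h 49 min
Sat: 8:38 AM–4:21 PM = 7 h 43 min; less 45 min break → 6 h 58 min
Sun: 5:44 AM–4:07 PM = 10 h 23 min; less 45 min break → 9 h 38 min
Total worked: 48 h 57 min = 2937 min.
Regular 44 h 0 min = 2640 min at $17.50/h; overtime 4 h 57 min = 297 min at $35.00/h.
Pay = (2640 × $17.50 + 297 × $35.00) ÷ 60 = $943.25.

$943.25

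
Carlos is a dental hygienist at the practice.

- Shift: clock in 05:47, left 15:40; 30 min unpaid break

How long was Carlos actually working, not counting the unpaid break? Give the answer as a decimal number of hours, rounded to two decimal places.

Shift: 05:47–15:40 = 9 h 53 min; less 30 min break → 9 h 23 min

9.38 hours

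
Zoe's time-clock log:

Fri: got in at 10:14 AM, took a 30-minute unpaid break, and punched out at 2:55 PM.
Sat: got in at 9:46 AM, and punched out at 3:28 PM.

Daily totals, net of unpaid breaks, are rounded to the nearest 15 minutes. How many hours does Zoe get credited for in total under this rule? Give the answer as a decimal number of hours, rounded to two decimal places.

10.00 hours

Fri: 10:14 AM–2:55 PM = 4 h 41 min − 30 min = 4 h 11 min → rounds to 4 h 15 min
Sat: 9:46 AM–3:28 PM = 5 h 42 min → rounds to 5 h 45 min
Total credited: 10 h 0 min.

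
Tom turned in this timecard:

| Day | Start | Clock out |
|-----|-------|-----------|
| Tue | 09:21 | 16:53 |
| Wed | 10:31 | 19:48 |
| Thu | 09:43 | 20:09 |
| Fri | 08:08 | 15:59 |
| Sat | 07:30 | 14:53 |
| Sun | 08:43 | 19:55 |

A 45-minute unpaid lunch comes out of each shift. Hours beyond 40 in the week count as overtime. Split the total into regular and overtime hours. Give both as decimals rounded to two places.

Tue: 09:21–16:53 = 7 h 32 min; less 45 min break → 6 h 47 min
Wed: 10:31–19:48 = 9 h 17 min; less 45 min break → 8 h 32 min
Thu: 09:43–20:09 = 10 h 26 min; less 45 min break → 9 h 41 min
Fri: 08:08–15:59 = 7 h 51 min; less 45 min break → 7 h 6 min
Sat: 07:30–14:53 = 7 h 23 min; less 45 min break → 6 h 38 min
Sun: 08:43–19:55 = 11 h 12 min; less 45 min break → 10 h 27 min
Total worked: 49 h 11 min = 49.18 h.
Threshold 40 h → overtime 9 h 11 min, regular 40 h 0 min.

Regular 40.00 hours, overtime 9.18 hours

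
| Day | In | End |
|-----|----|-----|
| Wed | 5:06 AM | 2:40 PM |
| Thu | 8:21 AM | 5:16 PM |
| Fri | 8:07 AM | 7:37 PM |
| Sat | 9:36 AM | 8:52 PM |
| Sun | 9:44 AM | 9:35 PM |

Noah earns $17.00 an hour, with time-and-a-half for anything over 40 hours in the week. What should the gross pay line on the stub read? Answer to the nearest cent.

Wed: 5:06 AM–2:40 PM = 9 h 34 min
Thu: 8:21 AM–5:16 PM = 8 h 55 min
Fri: 8:07 AM–7:37 PM = 11 h 30 min
Sat: 9:36 AM–8:52 PM = 11 h 16 min
Sun: 9:44 AM–9:35 PM = 11 h 51 min
Total worked: 53 h 6 min = 3186 min.
Regular 40 h 0 min = 2400 min at $17.00/h; overtime 13 h 6 min = 786 min at $25.50/h.
Pay = (2400 × $17.00 + 786 × $25.50) ÷ 60 = $1014.05.

$1014.05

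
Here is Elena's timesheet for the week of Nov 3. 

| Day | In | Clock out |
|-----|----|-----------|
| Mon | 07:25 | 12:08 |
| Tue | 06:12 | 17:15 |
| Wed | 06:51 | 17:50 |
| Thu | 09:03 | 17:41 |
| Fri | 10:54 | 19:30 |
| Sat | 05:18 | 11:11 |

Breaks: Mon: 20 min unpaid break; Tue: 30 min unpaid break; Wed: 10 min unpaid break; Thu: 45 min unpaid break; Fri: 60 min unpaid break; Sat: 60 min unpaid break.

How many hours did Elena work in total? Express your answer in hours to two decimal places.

46.12 hours

Mon: 07:25–12:08 = 4 h 43 min; less 20 min break → 4 h 23 min
Tue: 06:12–17:15 = 11 h 3 min; less 30 min break → 10 h 33 min
Wed: 06:51–17:50 = 10 h 59 min; less 10 min break → 10 h 49 min
Thu: 09:03–17:41 = 8 h 38 min; less 45 min break → 7 h 53 min
Fri: 10:54–19:30 = 8 h 36 min; less 60 min break → 7 h 36 min
Sat: 05:18–11:11 = 5 h 53 min; less 60 min break → 4 h 53 min
Total: 4 h 23 min + 10 h 33 min + 10 h 49 min + 7 h 53 min + 7 h 36 min + 4 h 53 min = 46 h 7 min.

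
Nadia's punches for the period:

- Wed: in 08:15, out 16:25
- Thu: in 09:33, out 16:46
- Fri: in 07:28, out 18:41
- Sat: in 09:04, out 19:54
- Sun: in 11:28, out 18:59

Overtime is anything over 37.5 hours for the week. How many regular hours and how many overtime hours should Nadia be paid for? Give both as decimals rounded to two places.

Wed: 08:15–16:25 = 8 h 10 min
Thu: 09:33–16:46 = 7 h 13 min
Fri: 07:28–18:41 = 11 h 13 min
Sat: 09:04–19:54 = 10 h 50 min
Sun: 11:28–18:59 = 7 h 31 min
Total worked: 44 h 57 min = 44.95 h.
Threshold 37.5 h → overtime 7 h 27 min, regular 37 h 30 min.

Regular 37.50 hours, overtime 7.45 hours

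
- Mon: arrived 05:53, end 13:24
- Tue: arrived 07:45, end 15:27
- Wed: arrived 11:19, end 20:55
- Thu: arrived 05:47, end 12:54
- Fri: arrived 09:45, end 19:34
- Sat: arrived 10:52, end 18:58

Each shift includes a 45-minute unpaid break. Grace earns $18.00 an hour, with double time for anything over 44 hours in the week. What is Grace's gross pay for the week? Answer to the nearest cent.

$840.60

Mon: 05:53–13:24 = 7 h 31 min; less 45 min break → 6 h 46 min
Tue: 07:45–15:27 = 7 h 42 min; less 45 min break → 6 h 57 min
Wed: 11:19–20:55 = 9 h 36 min; less 45 min break → 8 h 51 min
Thu: 05:47–12:54 = 7 h 7 min; less 45 min break → 6 h 22 min
Fri: 09:45–19:34 = 9 h 49 min; less 45 min break → 9 h 4 min
Sat: 10:52–18:58 = 8 h 6 min; less 45 min break → 7 h 21 min
Total worked: 45 h 21 min = 2721 min.
Regular 44 h 0 min = 2640 min at $18.00/h; overtime 1 h 21 min = 81 min at $36.00/h.
Pay = (2640 × $18.00 + 81 × $36.00) ÷ 60 = $840.60.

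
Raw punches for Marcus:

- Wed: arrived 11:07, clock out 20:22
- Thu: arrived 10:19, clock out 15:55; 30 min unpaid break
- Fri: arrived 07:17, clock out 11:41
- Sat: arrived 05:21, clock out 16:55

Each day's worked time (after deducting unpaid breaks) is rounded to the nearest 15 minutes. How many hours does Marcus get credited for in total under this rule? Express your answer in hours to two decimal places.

Wed: 11:07–20:22 = 9 h 15 min → rounds to 9 h 15 min
Thu: 10:19–15:55 = 5 h 36 min − 30 min = 5 h 6 min → rounds to 5 h 0 min
Fri: 07:17–11:41 = 4 h 24 min → rounds to 4 h 30 min
Sat: 05:21–16:55 = 11 h 34 min → rounds to 11 h 30 min
Total credited: 30 h 15 min.

30.25 hours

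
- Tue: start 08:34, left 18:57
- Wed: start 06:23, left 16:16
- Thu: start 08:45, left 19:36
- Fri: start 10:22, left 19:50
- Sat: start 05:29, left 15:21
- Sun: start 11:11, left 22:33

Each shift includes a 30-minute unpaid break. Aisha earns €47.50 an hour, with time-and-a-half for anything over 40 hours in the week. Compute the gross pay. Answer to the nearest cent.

Tue: 08:34–18:57 = 10 h 23 min; less 30 min break → 9 h 53 min
Wed: 06:23–16:16 = 9 h 53 min; less 30 min break → 9 h 23 min
Thu: 08:45–19:36 = 10 h 51 min; less 30 min break → 10 h 21 min
Fri: 10:22–19:50 = 9 h 28 min; less 30 min break → 8 h 58 min
Sat: 05:29–15:21 = 9 h 52 min; less 30 min break → 9 h 22 min
Sun: 11:11–22:33 = 11 h 22 min; less 30 min break → 10 h 52 min
Total worked: 58 h 49 min = 3529 min.
Regular 40 h 0 min = 2400 min at €47.50/h; overtime 18 h 49 min = 1129 min at €71.25/h.
Pay = (2400 × €47.50 + 1129 × €71.25) ÷ 60 = €3240.69.

€3240.69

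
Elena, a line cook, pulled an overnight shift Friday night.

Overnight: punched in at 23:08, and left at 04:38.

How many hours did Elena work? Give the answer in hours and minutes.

Overnight: 23:08 → midnight = 0 h 52 min; midnight → 04:38 = 4 h 38 min; span 5 h 30 min

5 h 30 min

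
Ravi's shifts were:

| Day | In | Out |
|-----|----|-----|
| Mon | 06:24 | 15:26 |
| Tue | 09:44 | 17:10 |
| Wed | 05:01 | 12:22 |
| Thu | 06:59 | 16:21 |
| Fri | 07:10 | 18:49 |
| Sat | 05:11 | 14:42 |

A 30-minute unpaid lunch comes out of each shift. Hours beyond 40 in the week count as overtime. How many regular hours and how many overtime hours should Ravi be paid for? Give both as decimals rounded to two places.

Mon: 06:24–15:26 = 9 h 2 min; less 30 min break → 8 h 32 min
Tue: 09:44–17:10 = 7 h 26 min; less 30 min break → 6 h 56 min
Wed: 05:01–12:22 = 7 h 21 min; less 30 min break → 6 h 51 min
Thu: 06:59–16:21 = 9 h 22 min; less 30 min break → 8 h 52 min
Fri: 07:10–18:49 = 11 h 39 min; less 30 min break → 11 h 9 min
Sat: 05:11–14:42 = 9 h 31 min; less 30 min break → 9 h 1 min
Total worked: 51 h 21 min = 51.35 h.
Threshold 40 h → overtime 11 h 21 min, regular 40 h 0 min.

Regular 40.00 hours, overtime 11.35 hours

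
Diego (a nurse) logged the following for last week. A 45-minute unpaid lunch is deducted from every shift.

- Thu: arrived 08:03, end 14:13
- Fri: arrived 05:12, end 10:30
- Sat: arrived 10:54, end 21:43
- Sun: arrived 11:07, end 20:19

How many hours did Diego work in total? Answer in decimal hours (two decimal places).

Thu: 08:03–14:13 = 6 h 10 min; less 45 min break → 5 h 25 min
Fri: 05:12–10:30 = 5 h 18 min; less 45 min break → 4 h 33 min
Sat: 10:54–21:43 = 10 h 49 min; less 45 min break → 10 h 4 min
Sun: 11:07–20:19 = 9 h 12 min; less 45 min break → 8 h 27 min
Total: 5 h 25 min + 4 h 33 min + 10 h 4 min + 8 h 27 min = 28 h 29 min.

28.48 hours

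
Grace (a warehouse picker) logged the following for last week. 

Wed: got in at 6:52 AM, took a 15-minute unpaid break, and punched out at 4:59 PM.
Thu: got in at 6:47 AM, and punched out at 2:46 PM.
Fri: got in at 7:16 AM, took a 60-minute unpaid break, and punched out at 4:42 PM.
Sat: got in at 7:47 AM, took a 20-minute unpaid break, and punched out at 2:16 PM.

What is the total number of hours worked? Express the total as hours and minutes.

Wed: 6:52 AM–4:59 PM = 10 h 7 min; less 15 min break → 9 h 52 min
Thu: 6:47 AM–2:46 PM = 7 h 59 min
Fri: 7:16 AM–4:42 PM = 9 h 26 min; less 60 min break → 8 h 26 min
Sat: 7:47 AM–2:16 PM = 6 h 29 min; less 20 min break → 6 h 9 min
Total: 9 h 52 min + 7 h 59 min + 8 h 26 min + 6 h 9 min = 32 h 26 min.

32 h 26 min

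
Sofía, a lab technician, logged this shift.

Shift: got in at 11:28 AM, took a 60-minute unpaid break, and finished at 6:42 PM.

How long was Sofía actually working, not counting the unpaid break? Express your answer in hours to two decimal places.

Shift: 11:28 AM–6:42 PM = 7 h 14 min; less 60 min break → 6 h 14 min

6.23 hours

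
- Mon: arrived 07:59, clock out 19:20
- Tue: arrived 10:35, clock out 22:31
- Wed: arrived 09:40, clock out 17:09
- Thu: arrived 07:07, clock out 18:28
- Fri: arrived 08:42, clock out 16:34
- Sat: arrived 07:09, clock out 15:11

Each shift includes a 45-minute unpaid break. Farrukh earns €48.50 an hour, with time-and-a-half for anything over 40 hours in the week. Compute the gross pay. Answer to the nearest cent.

€2923.34

Mon: 07:59–19:20 = 11 h 21 min; less 45 min break → 10 h 36 min
Tue: 10:35–22:31 = 11 h 56 min; less 45 min break → 11 h 11 min
Wed: 09:40–17:09 = 7 h 29 min; less 45 min break → 6 h 44 min
Thu: 07:07–18:28 = 11 h 21 min; less 45 min break → 10 h 36 min
Fri: 08:42–16:34 = 7 h 52 min; less 45 min break → 7 h 7 min
Sat: 07:09–15:11 = 8 h 2 min; less 45 min break → 7 h 17 min
Total worked: 53 h 31 min = 3211 min.
Regular 40 h 0 min = 2400 min at €48.50/h; overtime 13 h 31 min = 811 min at €72.75/h.
Pay = (2400 × €48.50 + 811 × €72.75) ÷ 60 = €2923.34.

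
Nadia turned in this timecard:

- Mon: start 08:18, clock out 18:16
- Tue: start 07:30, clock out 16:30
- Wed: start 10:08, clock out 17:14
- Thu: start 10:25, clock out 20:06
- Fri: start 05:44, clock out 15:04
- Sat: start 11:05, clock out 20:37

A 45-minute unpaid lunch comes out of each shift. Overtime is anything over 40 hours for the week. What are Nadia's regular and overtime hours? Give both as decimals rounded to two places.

Mon: 08:18–18:16 = 9 h 58 min; less 45 min break → 9 h 13 min
Tue: 07:30–16:30 = 9 h 0 min; less 45 min break → 8 h 15 min
Wed: 10:08–17:14 = 7 h 6 min; less 45 min break → 6 h 21 min
Thu: 10:25–20:06 = 9 h 41 min; less 45 min break → 8 h 56 min
Fri: 05:44–15:04 = 9 h 20 min; less 45 min break → 8 h 35 min
Sat: 11:05–20:37 = 9 h 32 min; less 45 min break → 8 h 47 min
Total worked: 50 h 7 min = 50.12 h.
Threshold 40 h → overtime 10 h 7 min, regular 40 h 0 min.

Regular 40.00 hours, overtime 10.12 hours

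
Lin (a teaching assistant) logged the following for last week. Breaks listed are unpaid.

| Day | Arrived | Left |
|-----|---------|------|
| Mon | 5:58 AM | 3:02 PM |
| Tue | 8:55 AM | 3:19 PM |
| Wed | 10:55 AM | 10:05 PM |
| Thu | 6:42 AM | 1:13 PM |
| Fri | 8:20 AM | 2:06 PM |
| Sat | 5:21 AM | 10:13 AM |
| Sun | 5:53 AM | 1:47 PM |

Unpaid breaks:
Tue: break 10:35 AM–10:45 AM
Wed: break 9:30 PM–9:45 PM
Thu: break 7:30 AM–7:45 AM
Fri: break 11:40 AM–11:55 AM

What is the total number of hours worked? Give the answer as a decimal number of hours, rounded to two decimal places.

Mon: 5:58 AM–3:02 PM = 9 h 4 min
Tue: 8:55 AM–3:19 PM = 6 h 24 min; less 10 min break → 6 h 14 min
Wed: 10:55 AM–10:05 PM = 11 h 10 min; less 15 min break → 10 h 55 min
Thu: 6:42 AM–1:13 PM = 6 h 31 min; less 15 min break → 6 h 16 min
Fri: 8:20 AM–2:06 PM = 5 h 46 min; less 15 min break → 5 h 31 min
Sat: 5:21 AM–10:13 AM = 4 h 52 min
Sun: 5:53 AM–1:47 PM = 7 h 54 min
Total: 9 h 4 min + 6 h 14 min + 10 h 55 min + 6 h 16 min + 5 h 31 min + 4 h 52 min + 7 h 54 min = 50 h 46 min.

50.77 hours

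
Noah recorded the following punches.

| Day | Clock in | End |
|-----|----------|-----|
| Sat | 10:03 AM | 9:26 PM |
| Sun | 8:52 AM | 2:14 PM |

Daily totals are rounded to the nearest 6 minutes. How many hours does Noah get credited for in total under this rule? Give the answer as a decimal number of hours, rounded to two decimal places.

16.80 hours

Sat: 10:03 AM–9:26 PM = 11 h 23 min → rounds to 11 h 24 min
Sun: 8:52 AM–2:14 PM = 5 h 22 min → rounds to 5 h 24 min
Total credited: 16 h 48 min.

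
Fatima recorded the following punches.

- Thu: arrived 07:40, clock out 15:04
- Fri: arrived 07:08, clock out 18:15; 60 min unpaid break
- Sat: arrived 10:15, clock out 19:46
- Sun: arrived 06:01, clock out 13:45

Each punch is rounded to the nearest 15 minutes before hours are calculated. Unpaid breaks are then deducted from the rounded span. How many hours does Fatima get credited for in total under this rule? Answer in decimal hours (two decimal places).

34.50 hours

Thu: in 07:40→07:45, out 15:04→15:00; 7 h 15 min
Fri: in 07:08→07:15, out 18:15→18:15; 11 h 0 min − 60 min = 10 h 0 min
Sat: in 10:15→10:15, out 19:46→19:45; 9 h 30 min
Sun: in 06:01→06:00, out 13:45→13:45; 7 h 45 min
Total credited: 34 h 30 min.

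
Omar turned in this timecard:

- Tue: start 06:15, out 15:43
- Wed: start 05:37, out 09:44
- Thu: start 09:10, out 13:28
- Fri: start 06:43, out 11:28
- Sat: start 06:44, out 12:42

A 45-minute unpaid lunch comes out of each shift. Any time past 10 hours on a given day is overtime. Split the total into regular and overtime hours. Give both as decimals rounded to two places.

Tue: 06:15–15:43 = 9 h 28 min; less 45 min break → 8 h 43 min
Wed: 05:37–09:44 = 4 h 7 min; less 45 min break → 3 h 22 min
Thu: 09:10–13:28 = 4 h 18 min; less 45 min break → 3 h 33 min
Fri: 06:43–11:28 = 4 h 45 min; less 45 min break → 4 h 0 min
Sat: 06:44–12:42 = 5 h 58 min; less 45 min break → 5 h 13 min
Tue reg 8 h 43 min / OT 0 h 0 min; Wed reg 3 h 22 min / OT 0 h 0 min; Thu reg 3 h 33 min / OT 0 h 0 min; Fri reg 4 h 0 min / OT 0 h 0 min; Sat reg 5 h 13 min / OT 0 h 0 min.
Totals: regular 24 h 51 min, overtime 0 h 0 min.

Regular 24.85 hours, overtime 0.00 hours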